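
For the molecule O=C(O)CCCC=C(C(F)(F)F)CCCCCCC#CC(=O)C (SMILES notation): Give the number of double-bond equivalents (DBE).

5

Degree of unsaturation = (number of rings) + (number of π bonds).
Ring closures in the SMILES: 0.
π bonds: 3 double bonds (each 1 DoU), 1 triple bond (each 2 DoU) → 5 DoU from unsaturation.
Total DoU = 0 + 5 = 5.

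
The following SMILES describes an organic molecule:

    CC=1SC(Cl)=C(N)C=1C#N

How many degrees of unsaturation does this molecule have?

5

Degree of unsaturation = (number of rings) + (number of π bonds).
Ring closures in the SMILES: 1.
π bonds: 2 double bonds (each 1 DoU), 1 triple bond (each 2 DoU) → 4 DoU from unsaturation.
Total DoU = 1 + 4 = 5.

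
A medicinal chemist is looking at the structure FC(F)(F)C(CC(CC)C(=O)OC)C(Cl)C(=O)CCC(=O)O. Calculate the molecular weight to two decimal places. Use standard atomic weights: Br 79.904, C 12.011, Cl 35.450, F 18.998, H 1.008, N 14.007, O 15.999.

First, the molecular formula is C13H18ClF3O5 (counting implicit H from valence).
  C: 13 × 12.011 = 156.143
  Cl: 1 × 35.450 = 35.450
  F: 3 × 18.998 = 56.994
  H: 18 × 1.008 = 18.144
  O: 5 × 15.999 = 79.995
Sum: 13×12.011 + 1×35.450 + 3×18.998 + 18×1.008 + 5×15.999 = 346.726 → 346.73 g/mol.

346.73 g/mol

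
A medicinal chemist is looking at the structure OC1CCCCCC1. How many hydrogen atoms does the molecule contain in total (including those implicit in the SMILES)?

Walk through each heavy atom and fill implicit hydrogens from standard valence (C 4, N 3, O 2, S 2, halogen 1):
  atom 1: O, bond orders sum to 1 (valence 2) → 1 H
  atom 2: C, bond orders sum to 3 (valence 4) → 1 H
  atom 3: C, bond orders sum to 2 (valence 4) → 2 H
  atom 4: C, bond orders sum to 2 (valence 4) → 2 H
  atom 5: C, bond orders sum to 2 (valence 4) → 2 H
  atom 6: C, bond orders sum to 2 (valence 4) → 2 H
  atom 7: C, bond orders sum to 2 (valence 4) → 2 H
  atom 8: C, bond orders sum to 2 (valence 4) → 2 H
Total hydrogens: 14.

14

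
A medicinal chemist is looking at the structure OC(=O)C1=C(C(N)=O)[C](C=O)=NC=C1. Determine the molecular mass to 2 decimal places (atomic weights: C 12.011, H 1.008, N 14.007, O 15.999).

First, the molecular formula is C8H6N2O4 (counting implicit H from valence).
  C: 8 × 12.011 = 96.088
  H: 6 × 1.008 = 6.048
  N: 2 × 14.007 = 28.014
  O: 4 × 15.999 = 63.996
Sum: 8×12.011 + 6×1.008 + 2×14.007 + 4×15.999 = 194.146 → 194.15 g/mol.

194.15 g/mol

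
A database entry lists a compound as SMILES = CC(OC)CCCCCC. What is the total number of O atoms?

1

Scan the SMILES for O atoms (remember two-letter symbols like Cl and Br are single atoms).
Oxygen count: 1.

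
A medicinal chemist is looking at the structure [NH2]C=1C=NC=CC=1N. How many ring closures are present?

In SMILES, each pair of matching ring-closure digits denotes one ring-closing bond; the number of such bonds equals the number of independent rings.
Ring-closure bonds here: 1.

1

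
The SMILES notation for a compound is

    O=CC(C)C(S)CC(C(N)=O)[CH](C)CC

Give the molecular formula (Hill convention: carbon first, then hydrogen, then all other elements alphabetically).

Walk through each heavy atom and fill implicit hydrogens from standard valence (C 4, N 3, O 2, S 2, halogen 1):
  atom 1: O, bond orders sum to 2 (valence 2) → 0 H
  atom 2: C, bond orders sum to 3 (valence 4) → 1 H
  atom 3: C, bond orders sum to 3 (valence 4) → 1 H
  atom 4: C, bond orders sum to 1 (valence 4) → 3 H
  atom 5: C, bond orders sum to 3 (valence 4) → 1 H
  atom 6: S, bond orders sum to 1 (valence 2) → 1 H
  atom 7: C, bond orders sum to 2 (valence 4) → 2 H
  atom 8: C, bond orders sum to 3 (valence 4) → 1 H
  atom 9: C, bond orders sum to 4 (valence 4) → 0 H
  atom 10: N, bond orders sum to 1 (valence 3) → 2 H
  atom 11: O, bond orders sum to 2 (valence 2) → 0 H
  atom 12: C with explicit H count 1
  atom 13: C, bond orders sum to 1 (valence 4) → 3 H
  atom 14: C, bond orders sum to 2 (valence 4) → 2 H
  atom 15: C, bond orders sum to 1 (valence 4) → 3 H
Totals → C:11, H:21, N:1, O:2, S:1.
In Hill order: C11H21NO2S.

C11H21NO2S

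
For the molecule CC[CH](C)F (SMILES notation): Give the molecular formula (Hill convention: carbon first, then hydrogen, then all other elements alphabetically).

Walk through each heavy atom and fill implicit hydrogens from standard valence (C 4, N 3, O 2, S 2, halogen 1):
  atom 1: C, bond orders sum to 1 (valence 4) → 3 H
  atom 2: C, bond orders sum to 2 (valence 4) → 2 H
  atom 3: C with explicit H count 1
  atom 4: C, bond orders sum to 1 (valence 4) → 3 H
  atom 5: F (halogen, monovalent) → 0 H
Totals → C:4, H:9, F:1.

C4H9F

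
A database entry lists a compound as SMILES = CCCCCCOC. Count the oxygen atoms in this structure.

1

Scan the SMILES for O atoms (remember two-letter symbols like Cl and Br are single atoms).
Oxygen count: 1.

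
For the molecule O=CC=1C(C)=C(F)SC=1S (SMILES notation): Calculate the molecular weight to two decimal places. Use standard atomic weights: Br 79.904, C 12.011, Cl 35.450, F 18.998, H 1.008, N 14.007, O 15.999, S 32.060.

First, the molecular formula is C6H5FOS2 (counting implicit H from valence).
  C: 6 × 12.011 = 72.066
  F: 1 × 18.998 = 18.998
  H: 5 × 1.008 = 5.040
  O: 1 × 15.999 = 15.999
  S: 2 × 32.060 = 64.120
Sum: 6×12.011 + 1×18.998 + 5×1.008 + 1×15.999 + 2×32.060 = 176.223 → 176.22 g/mol.

176.22 g/mol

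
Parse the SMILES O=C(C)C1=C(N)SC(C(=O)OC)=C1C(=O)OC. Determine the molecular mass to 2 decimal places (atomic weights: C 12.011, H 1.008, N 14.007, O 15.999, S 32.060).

First, the molecular formula is C10H11NO5S (counting implicit H from valence).
  C: 10 × 12.011 = 120.110
  H: 11 × 1.008 = 11.088
  N: 1 × 14.007 = 14.007
  O: 5 × 15.999 = 79.995
  S: 1 × 32.060 = 32.060
Sum: 10×12.011 + 11×1.008 + 1×14.007 + 5×15.999 + 1×32.060 = 257.260 → 257.26 g/mol.

257.26 g/mol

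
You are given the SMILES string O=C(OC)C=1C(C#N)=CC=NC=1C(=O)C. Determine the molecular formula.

Walk through each heavy atom and fill implicit hydrogens from standard valence (C 4, N 3, O 2, S 2, halogen 1):
  atom 1: O, bond orders sum to 2 (valence 2) → 0 H
  atom 2: C, bond orders sum to 4 (valence 4) → 0 H
  atom 3: O, bond orders sum to 2 (valence 2) → 0 H
  atom 4: C, bond orders sum to 1 (valence 4) → 3 H
  atom 5: C, bond orders sum to 4 (valence 4) → 0 H
  atom 6: C, bond orders sum to 4 (valence 4) → 0 H
  atom 7: C, bond orders sum to 4 (valence 4) → 0 H
  atom 8: N, bond orders sum to 3 (valence 3) → 0 H
  atom 9: C, bond orders sum to 3 (valence 4) → 1 H
  atom 10: C, bond orders sum to 3 (valence 4) → 1 H
  atom 11: N, bond orders sum to 3 (valence 3) → 0 H
  atom 12: C, bond orders sum to 4 (valence 4) → 0 H
  atom 13: C, bond orders sum to 4 (valence 4) → 0 H
  atom 14: O, bond orders sum to 2 (valence 2) → 0 H
  atom 15: C, bond orders sum to 1 (valence 4) → 3 H
Totals → C:10, H:8, N:2, O:3.
In Hill order: C10H8N2O3.

C10H8N2O3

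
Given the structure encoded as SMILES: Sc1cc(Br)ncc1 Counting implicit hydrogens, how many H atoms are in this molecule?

Walk through each heavy atom and fill implicit hydrogens from standard valence (C 4, N 3, O 2, S 2, halogen 1); for lowercase aromatic atoms, an aromatic c carries 1 H when it has two neighbours and 0 H with three, and aromatic n carries 0 H:
  atom 1: S, bond orders sum to 1 (valence 2) → 1 H
  atom 2: aromatic c, 3 neighbours → 0 H
  atom 3: aromatic c, 2 neighbours → 1 H
  atom 4: aromatic c, 3 neighbours → 0 H
  atom 5: Br (halogen, monovalent) → 0 H
  atom 6: aromatic n, 2 neighbours → 0 H
  atom 7: aromatic c, 2 neighbours → 1 H
  atom 8: aromatic c, 2 neighbours → 1 H
Total hydrogens: 4.

4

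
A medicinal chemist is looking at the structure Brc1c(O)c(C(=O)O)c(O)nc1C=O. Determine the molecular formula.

Walk through each heavy atom and fill implicit hydrogens from standard valence (C 4, N 3, O 2, S 2, halogen 1); for lowercase aromatic atoms, an aromatic c carries 1 H when it has two neighbours and 0 H with three, and aromatic n carries 0 H:
  atom 1: Br (halogen, monovalent) → 0 H
  atom 2: aromatic c, 3 neighbours → 0 H
  atom 3: aromatic c, 3 neighbours → 0 H
  atom 4: O, bond orders sum to 1 (valence 2) → 1 H
  atom 5: aromatic c, 3 neighbours → 0 H
  atom 6: C, bond orders sum to 4 (valence 4) → 0 H
  atom 7: O, bond orders sum to 2 (valence 2) → 0 H
  atom 8: O, bond orders sum to 1 (valence 2) → 1 H
  atom 9: aromatic c, 3 neighbours → 0 H
  atom 10: O, bond orders sum to 1 (valence 2) → 1 H
  atom 11: aromatic n, 2 neighbours → 0 H
  atom 12: aromatic c, 3 neighbours → 0 H
  atom 13: C, bond orders sum to 3 (valence 4) → 1 H
  atom 14: O, bond orders sum to 2 (valence 2) → 0 H
Totals → C:7, H:4, Br:1, N:1, O:5.
In Hill order: C7H4BrNO5.

C7H4BrNO5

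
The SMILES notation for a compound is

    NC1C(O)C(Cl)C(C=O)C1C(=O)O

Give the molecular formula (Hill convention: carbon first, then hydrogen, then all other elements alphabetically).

Walk through each heavy atom and fill implicit hydrogens from standard valence (C 4, N 3, O 2, S 2, halogen 1):
  atom 1: N, bond orders sum to 1 (valence 3) → 2 H
  atom 2: C, bond orders sum to 3 (valence 4) → 1 H
  atom 3: C, bond orders sum to 3 (valence 4) → 1 H
  atom 4: O, bond orders sum to 1 (valence 2) → 1 H
  atom 5: C, bond orders sum to 3 (valence 4) → 1 H
  atom 6: Cl (halogen, monovalent) → 0 H
  atom 7: C, bond orders sum to 3 (valence 4) → 1 H
  atom 8: C, bond orders sum to 3 (valence 4) → 1 H
  atom 9: O, bond orders sum to 2 (valence 2) → 0 H
  atom 10: C, bond orders sum to 3 (valence 4) → 1 H
  atom 11: C, bond orders sum to 4 (valence 4) → 0 H
  atom 12: O, bond orders sum to 2 (valence 2) → 0 H
  atom 13: O, bond orders sum to 1 (valence 2) → 1 H
Totals → C:7, H:10, Cl:1, N:1, O:4.

C7H10ClNO4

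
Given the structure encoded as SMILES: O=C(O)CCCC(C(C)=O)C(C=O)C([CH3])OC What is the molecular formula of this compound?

Walk through each heavy atom and fill implicit hydrogens from standard valence (C 4, N 3, O 2, S 2, halogen 1):
  atom 1: O, bond orders sum to 2 (valence 2) → 0 H
  atom 2: C, bond orders sum to 4 (valence 4) → 0 H
  atom 3: O, bond orders sum to 1 (valence 2) → 1 H
  atom 4: C, bond orders sum to 2 (valence 4) → 2 H
  atom 5: C, bond orders sum to 2 (valence 4) → 2 H
  atom 6: C, bond orders sum to 2 (valence 4) → 2 H
  atom 7: C, bond orders sum to 3 (valence 4) → 1 H
  atom 8: C, bond orders sum to 4 (valence 4) → 0 H
  atom 9: C, bond orders sum to 1 (valence 4) → 3 H
  atom 10: O, bond orders sum to 2 (valence 2) → 0 H
  atom 11: C, bond orders sum to 3 (valence 4) → 1 H
  atom 12: C, bond orders sum to 3 (valence 4) → 1 H
  atom 13: O, bond orders sum to 2 (valence 2) → 0 H
  atom 14: C, bond orders sum to 3 (valence 4) → 1 H
  atom 15: C with explicit H count 3
  atom 16: O, bond orders sum to 2 (valence 2) → 0 H
  atom 17: C, bond orders sum to 1 (valence 4) → 3 H
Totals → C:12, H:20, O:5.

C12H20O5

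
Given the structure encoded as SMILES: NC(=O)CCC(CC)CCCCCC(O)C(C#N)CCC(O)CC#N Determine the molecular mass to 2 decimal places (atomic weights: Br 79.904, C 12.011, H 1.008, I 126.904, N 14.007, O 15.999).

351.49 g/mol

First, the molecular formula is C19H33N3O3 (counting implicit H from valence).
  C: 19 × 12.011 = 228.209
  H: 33 × 1.008 = 33.264
  N: 3 × 14.007 = 42.021
  O: 3 × 15.999 = 47.997
Sum: 19×12.011 + 33×1.008 + 3×14.007 + 3×15.999 = 351.491 → 351.49 g/mol.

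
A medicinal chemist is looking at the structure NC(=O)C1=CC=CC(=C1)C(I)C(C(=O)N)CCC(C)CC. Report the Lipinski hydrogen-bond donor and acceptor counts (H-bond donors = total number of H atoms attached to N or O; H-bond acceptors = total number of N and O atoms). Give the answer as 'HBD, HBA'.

4, 4

Donors: find every N or O and count the H atoms it carries.
  atom 1 (N): bond orders sum to 1 → 2 H
  atom 3 (O): bond orders sum to 2 → 0 H
  atom 14 (O): bond orders sum to 2 → 0 H
  atom 15 (N): bond orders sum to 1 → 2 H
Lipinski HBD = 4.
Acceptors: N atoms = 2, O atoms = 2 → HBA = 4.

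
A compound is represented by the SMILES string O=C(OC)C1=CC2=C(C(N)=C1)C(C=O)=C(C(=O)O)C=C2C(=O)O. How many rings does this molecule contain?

2

In SMILES, each pair of matching ring-closure digits denotes one ring-closing bond; the number of such bonds equals the number of independent rings.
Ring-closure bonds here: 2.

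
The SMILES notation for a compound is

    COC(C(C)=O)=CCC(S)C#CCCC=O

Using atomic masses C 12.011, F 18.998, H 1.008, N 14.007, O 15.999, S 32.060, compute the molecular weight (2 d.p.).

First, the molecular formula is C12H16O3S (counting implicit H from valence).
  C: 12 × 12.011 = 144.132
  H: 16 × 1.008 = 16.128
  O: 3 × 15.999 = 47.997
  S: 1 × 32.060 = 32.060
Sum: 12×12.011 + 16×1.008 + 3×15.999 + 1×32.060 = 240.317 → 240.32 g/mol.

240.32 g/mol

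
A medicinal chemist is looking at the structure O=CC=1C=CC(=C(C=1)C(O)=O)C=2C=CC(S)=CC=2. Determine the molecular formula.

C14H10O3S

Walk through each heavy atom and fill implicit hydrogens from standard valence (C 4, N 3, O 2, S 2, halogen 1):
  atom 1: O, bond orders sum to 2 (valence 2) → 0 H
  atom 2: C, bond orders sum to 3 (valence 4) → 1 H
  atom 3: C, bond orders sum to 4 (valence 4) → 0 H
  atom 4: C, bond orders sum to 3 (valence 4) → 1 H
  atom 5: C, bond orders sum to 3 (valence 4) → 1 H
  atom 6: C, bond orders sum to 4 (valence 4) → 0 H
  atom 7: C, bond orders sum to 4 (valence 4) → 0 H
  atom 8: C, bond orders sum to 3 (valence 4) → 1 H
  atom 9: C, bond orders sum to 4 (valence 4) → 0 H
  atom 10: O, bond orders sum to 1 (valence 2) → 1 H
  atom 11: O, bond orders sum to 2 (valence 2) → 0 H
  atom 12: C, bond orders sum to 4 (valence 4) → 0 H
  atom 13: C, bond orders sum to 3 (valence 4) → 1 H
  atom 14: C, bond orders sum to 3 (valence 4) → 1 H
  atom 15: C, bond orders sum to 4 (valence 4) → 0 H
  atom 16: S, bond orders sum to 1 (valence 2) → 1 H
  atom 17: C, bond orders sum to 3 (valence 4) → 1 H
  atom 18: C, bond orders sum to 3 (valence 4) → 1 H
Totals → C:14, H:10, O:3, S:1.
In Hill order: C14H10O3S.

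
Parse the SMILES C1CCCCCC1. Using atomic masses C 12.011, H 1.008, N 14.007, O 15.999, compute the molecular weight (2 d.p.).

98.19 g/mol

First, the molecular formula is C7H14 (counting implicit H from valence).
  C: 7 × 12.011 = 84.077
  H: 14 × 1.008 = 14.112
Sum: 7×12.011 + 14×1.008 = 98.189 → 98.19 g/mol.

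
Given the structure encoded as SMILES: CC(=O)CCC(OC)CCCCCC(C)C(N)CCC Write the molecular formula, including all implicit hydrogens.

Walk through each heavy atom and fill implicit hydrogens from standard valence (C 4, N 3, O 2, S 2, halogen 1):
  atom 1: C, bond orders sum to 1 (valence 4) → 3 H
  atom 2: C, bond orders sum to 4 (valence 4) → 0 H
  atom 3: O, bond orders sum to 2 (valence 2) → 0 H
  atom 4: C, bond orders sum to 2 (valence 4) → 2 H
  atom 5: C, bond orders sum to 2 (valence 4) → 2 H
  atom 6: C, bond orders sum to 3 (valence 4) → 1 H
  atom 7: O, bond orders sum to 2 (valence 2) → 0 H
  atom 8: C, bond orders sum to 1 (valence 4) → 3 H
  atom 9: C, bond orders sum to 2 (valence 4) → 2 H
  atom 10: C, bond orders sum to 2 (valence 4) → 2 H
  atom 11: C, bond orders sum to 2 (valence 4) → 2 H
  atom 12: C, bond orders sum to 2 (valence 4) → 2 H
  atom 13: C, bond orders sum to 2 (valence 4) → 2 H
  atom 14: C, bond orders sum to 3 (valence 4) → 1 H
  atom 15: C, bond orders sum to 1 (valence 4) → 3 H
  atom 16: C, bond orders sum to 3 (valence 4) → 1 H
  atom 17: N, bond orders sum to 1 (valence 3) → 2 H
  atom 18: C, bond orders sum to 2 (valence 4) → 2 H
  atom 19: C, bond orders sum to 2 (valence 4) → 2 H
  atom 20: C, bond orders sum to 1 (valence 4) → 3 H
Totals → C:17, H:35, N:1, O:2.

C17H35NO2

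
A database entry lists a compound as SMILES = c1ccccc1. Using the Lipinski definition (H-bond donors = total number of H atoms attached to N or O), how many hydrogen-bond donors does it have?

0

Donors: find every N or O and count the H atoms it carries.
  (no N or O atoms present)
Lipinski HBD = 0.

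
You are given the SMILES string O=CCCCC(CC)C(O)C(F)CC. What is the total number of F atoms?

Scan the SMILES for F atoms (remember two-letter symbols like Cl and Br are single atoms).
Fluorine count: 1.

1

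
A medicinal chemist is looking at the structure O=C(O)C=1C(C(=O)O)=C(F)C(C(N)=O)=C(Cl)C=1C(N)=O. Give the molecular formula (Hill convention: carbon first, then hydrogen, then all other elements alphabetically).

C10H6ClFN2O6

Walk through each heavy atom and fill implicit hydrogens from standard valence (C 4, N 3, O 2, S 2, halogen 1):
  atom 1: O, bond orders sum to 2 (valence 2) → 0 H
  atom 2: C, bond orders sum to 4 (valence 4) → 0 H
  atom 3: O, bond orders sum to 1 (valence 2) → 1 H
  atom 4: C, bond orders sum to 4 (valence 4) → 0 H
  atom 5: C, bond orders sum to 4 (valence 4) → 0 H
  atom 6: C, bond orders sum to 4 (valence 4) → 0 H
  atom 7: O, bond orders sum to 2 (valence 2) → 0 H
  atom 8: O, bond orders sum to 1 (valence 2) → 1 H
  atom 9: C, bond orders sum to 4 (valence 4) → 0 H
  atom 10: F (halogen, monovalent) → 0 H
  atom 11: C, bond orders sum to 4 (valence 4) → 0 H
  atom 12: C, bond orders sum to 4 (valence 4) → 0 H
  atom 13: N, bond orders sum to 1 (valence 3) → 2 H
  atom 14: O, bond orders sum to 2 (valence 2) → 0 H
  atom 15: C, bond orders sum to 4 (valence 4) → 0 H
  atom 16: Cl (halogen, monovalent) → 0 H
  atom 17: C, bond orders sum to 4 (valence 4) → 0 H
  atom 18: C, bond orders sum to 4 (valence 4) → 0 H
  atom 19: N, bond orders sum to 1 (valence 3) → 2 H
  atom 20: O, bond orders sum to 2 (valence 2) → 0 H
Totals → C:10, H:6, Cl:1, F:1, N:2, O:6.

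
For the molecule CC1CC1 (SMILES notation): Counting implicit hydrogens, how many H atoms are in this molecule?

8

Walk through each heavy atom and fill implicit hydrogens from standard valence (C 4, N 3, O 2, S 2, halogen 1):
  atom 1: C, bond orders sum to 1 (valence 4) → 3 H
  atom 2: C, bond orders sum to 3 (valence 4) → 1 H
  atom 3: C, bond orders sum to 2 (valence 4) → 2 H
  atom 4: C, bond orders sum to 2 (valence 4) → 2 H
Total hydrogens: 8.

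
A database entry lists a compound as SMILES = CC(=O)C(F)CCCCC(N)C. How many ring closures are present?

In SMILES, each pair of matching ring-closure digits denotes one ring-closing bond; the number of such bonds equals the number of independent rings.
Ring-closure bonds here: 0.

0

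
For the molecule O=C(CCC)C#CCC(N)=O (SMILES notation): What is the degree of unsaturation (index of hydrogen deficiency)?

Degree of unsaturation = (number of rings) + (number of π bonds).
Ring closures in the SMILES: 0.
π bonds: 2 double bonds (each 1 DoU), 1 triple bond (each 2 DoU) → 4 DoU from unsaturation.
Total DoU = 0 + 4 = 4.

4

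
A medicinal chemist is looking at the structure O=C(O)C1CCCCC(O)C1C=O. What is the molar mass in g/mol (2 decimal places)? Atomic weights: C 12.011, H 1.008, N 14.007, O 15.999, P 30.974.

186.21 g/mol

First, the molecular formula is C9H14O4 (counting implicit H from valence).
  C: 9 × 12.011 = 108.099
  H: 14 × 1.008 = 14.112
  O: 4 × 15.999 = 63.996
Sum: 9×12.011 + 14×1.008 + 4×15.999 = 186.207 → 186.21 g/mol.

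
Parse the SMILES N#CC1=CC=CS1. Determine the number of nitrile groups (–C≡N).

1

The nitrile motif appears at heavy-atom position 2 in the SMILES.
Nitrile count: 1.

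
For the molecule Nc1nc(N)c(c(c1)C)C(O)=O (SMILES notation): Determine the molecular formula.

Walk through each heavy atom and fill implicit hydrogens from standard valence (C 4, N 3, O 2, S 2, halogen 1); for lowercase aromatic atoms, an aromatic c carries 1 H when it has two neighbours and 0 H with three, and aromatic n carries 0 H:
  atom 1: N, bond orders sum to 1 (valence 3) → 2 H
  atom 2: aromatic c, 3 neighbours → 0 H
  atom 3: aromatic n, 2 neighbours → 0 H
  atom 4: aromatic c, 3 neighbours → 0 H
  atom 5: N, bond orders sum to 1 (valence 3) → 2 H
  atom 6: aromatic c, 3 neighbours → 0 H
  atom 7: aromatic c, 3 neighbours → 0 H
  atom 8: aromatic c, 2 neighbours → 1 H
  atom 9: C, bond orders sum to 1 (valence 4) → 3 H
  atom 10: C, bond orders sum to 4 (valence 4) → 0 H
  atom 11: O, bond orders sum to 1 (valence 2) → 1 H
  atom 12: O, bond orders sum to 2 (valence 2) → 0 H
Totals → C:7, H:9, N:3, O:2.

C7H9N3O2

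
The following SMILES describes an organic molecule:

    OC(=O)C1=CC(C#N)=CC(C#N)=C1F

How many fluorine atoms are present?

Scan the SMILES for F atoms (remember two-letter symbols like Cl and Br are single atoms).
Fluorine count: 1.

1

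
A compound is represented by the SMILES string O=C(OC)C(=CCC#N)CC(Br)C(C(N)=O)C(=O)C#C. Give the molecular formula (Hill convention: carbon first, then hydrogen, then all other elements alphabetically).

C13H13BrN2O4

Walk through each heavy atom and fill implicit hydrogens from standard valence (C 4, N 3, O 2, S 2, halogen 1):
  atom 1: O, bond orders sum to 2 (valence 2) → 0 H
  atom 2: C, bond orders sum to 4 (valence 4) → 0 H
  atom 3: O, bond orders sum to 2 (valence 2) → 0 H
  atom 4: C, bond orders sum to 1 (valence 4) → 3 H
  atom 5: C, bond orders sum to 4 (valence 4) → 0 H
  atom 6: C, bond orders sum to 3 (valence 4) → 1 H
  atom 7: C, bond orders sum to 2 (valence 4) → 2 H
  atom 8: C, bond orders sum to 4 (valence 4) → 0 H
  atom 9: N, bond orders sum to 3 (valence 3) → 0 H
  atom 10: C, bond orders sum to 2 (valence 4) → 2 H
  atom 11: C, bond orders sum to 3 (valence 4) → 1 H
  atom 12: Br (halogen, monovalent) → 0 H
  atom 13: C, bond orders sum to 3 (valence 4) → 1 H
  atom 14: C, bond orders sum to 4 (valence 4) → 0 H
  atom 15: N, bond orders sum to 1 (valence 3) → 2 H
  atom 16: O, bond orders sum to 2 (valence 2) → 0 H
  atom 17: C, bond orders sum to 4 (valence 4) → 0 H
  atom 18: O, bond orders sum to 2 (valence 2) → 0 H
  atom 19: C, bond orders sum to 4 (valence 4) → 0 H
  atom 20: C, bond orders sum to 3 (valence 4) → 1 H
Totals → C:13, H:13, Br:1, N:2, O:4.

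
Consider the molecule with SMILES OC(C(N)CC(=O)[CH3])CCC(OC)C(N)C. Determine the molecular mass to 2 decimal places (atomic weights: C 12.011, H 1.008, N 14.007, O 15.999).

First, the molecular formula is C11H24N2O3 (counting implicit H from valence).
  C: 11 × 12.011 = 132.121
  H: 24 × 1.008 = 24.192
  N: 2 × 14.007 = 28.014
  O: 3 × 15.999 = 47.997
Sum: 11×12.011 + 24×1.008 + 2×14.007 + 3×15.999 = 232.324 → 232.32 g/mol.

232.32 g/mol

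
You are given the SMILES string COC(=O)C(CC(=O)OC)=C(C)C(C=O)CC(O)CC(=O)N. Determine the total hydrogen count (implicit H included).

21

Walk through each heavy atom and fill implicit hydrogens from standard valence (C 4, N 3, O 2, S 2, halogen 1):
  atom 1: C, bond orders sum to 1 (valence 4) → 3 H
  atom 2: O, bond orders sum to 2 (valence 2) → 0 H
  atom 3: C, bond orders sum to 4 (valence 4) → 0 H
  atom 4: O, bond orders sum to 2 (valence 2) → 0 H
  atom 5: C, bond orders sum to 4 (valence 4) → 0 H
  atom 6: C, bond orders sum to 2 (valence 4) → 2 H
  atom 7: C, bond orders sum to 4 (valence 4) → 0 H
  atom 8: O, bond orders sum to 2 (valence 2) → 0 H
  atom 9: O, bond orders sum to 2 (valence 2) → 0 H
  atom 10: C, bond orders sum to 1 (valence 4) → 3 H
  atom 11: C, bond orders sum to 4 (valence 4) → 0 H
  atom 12: C, bond orders sum to 1 (valence 4) → 3 H
  atom 13: C, bond orders sum to 3 (valence 4) → 1 H
  atom 14: C, bond orders sum to 3 (valence 4) → 1 H
  atom 15: O, bond orders sum to 2 (valence 2) → 0 H
  atom 16: C, bond orders sum to 2 (valence 4) → 2 H
  atom 17: C, bond orders sum to 3 (valence 4) → 1 H
  atom 18: O, bond orders sum to 1 (valence 2) → 1 H
  atom 19: C, bond orders sum to 2 (valence 4) → 2 H
  atom 20: C, bond orders sum to 4 (valence 4) → 0 H
  atom 21: O, bond orders sum to 2 (valence 2) → 0 H
  atom 22: N, bond orders sum to 1 (valence 3) → 2 H
Total hydrogens: 21.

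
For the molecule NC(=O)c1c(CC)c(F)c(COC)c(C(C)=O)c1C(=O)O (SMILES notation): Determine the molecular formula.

C14H16FNO5

Walk through each heavy atom and fill implicit hydrogens from standard valence (C 4, N 3, O 2, S 2, halogen 1); for lowercase aromatic atoms, an aromatic c carries 1 H when it has two neighbours and 0 H with three, and aromatic n carries 0 H:
  atom 1: N, bond orders sum to 1 (valence 3) → 2 H
  atom 2: C, bond orders sum to 4 (valence 4) → 0 H
  atom 3: O, bond orders sum to 2 (valence 2) → 0 H
  atom 4: aromatic c, 3 neighbours → 0 H
  atom 5: aromatic c, 3 neighbours → 0 H
  atom 6: C, bond orders sum to 2 (valence 4) → 2 H
  atom 7: C, bond orders sum to 1 (valence 4) → 3 H
  atom 8: aromatic c, 3 neighbours → 0 H
  atom 9: F (halogen, monovalent) → 0 H
  atom 10: aromatic c, 3 neighbours → 0 H
  atom 11: C, bond orders sum to 2 (valence 4) → 2 H
  atom 12: O, bond orders sum to 2 (valence 2) → 0 H
  atom 13: C, bond orders sum to 1 (valence 4) → 3 H
  atom 14: aromatic c, 3 neighbours → 0 H
  atom 15: C, bond orders sum to 4 (valence 4) → 0 H
  atom 16: C, bond orders sum to 1 (valence 4) → 3 H
  atom 17: O, bond orders sum to 2 (valence 2) → 0 H
  atom 18: aromatic c, 3 neighbours → 0 H
  atom 19: C, bond orders sum to 4 (valence 4) → 0 H
  atom 20: O, bond orders sum to 2 (valence 2) → 0 H
  atom 21: O, bond orders sum to 1 (valence 2) → 1 H
Totals → C:14, H:16, F:1, N:1, O:5.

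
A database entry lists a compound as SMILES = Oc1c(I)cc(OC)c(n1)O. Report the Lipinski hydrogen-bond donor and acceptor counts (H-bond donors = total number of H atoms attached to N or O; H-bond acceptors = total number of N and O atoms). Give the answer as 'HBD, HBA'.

Donors: find every N or O and count the H atoms it carries.
  atom 1 (O): bond orders sum to 1 → 1 H
  atom 7 (O): bond orders sum to 2 → 0 H
  atom 10 (N): bond orders sum to 3 → 0 H
  atom 11 (O): bond orders sum to 1 → 1 H
Lipinski HBD = 2.
Acceptors: N atoms = 1, O atoms = 3 → HBA = 4.

2, 4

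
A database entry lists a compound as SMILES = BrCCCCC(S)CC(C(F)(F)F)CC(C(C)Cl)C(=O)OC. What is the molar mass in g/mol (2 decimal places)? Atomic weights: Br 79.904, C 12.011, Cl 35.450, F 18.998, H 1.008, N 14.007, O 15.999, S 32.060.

427.74 g/mol

First, the molecular formula is C14H23BrClF3O2S (counting implicit H from valence).
  Br: 1 × 79.904 = 79.904
  C: 14 × 12.011 = 168.154
  Cl: 1 × 35.450 = 35.450
  F: 3 × 18.998 = 56.994
  H: 23 × 1.008 = 23.184
  O: 2 × 15.999 = 31.998
  S: 1 × 32.060 = 32.060
Sum: 1×79.904 + 14×12.011 + 1×35.450 + 3×18.998 + 23×1.008 + 2×15.999 + 1×32.060 = 427.744 → 427.74 g/mol.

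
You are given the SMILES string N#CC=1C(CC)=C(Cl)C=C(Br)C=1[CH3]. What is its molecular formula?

Walk through each heavy atom and fill implicit hydrogens from standard valence (C 4, N 3, O 2, S 2, halogen 1):
  atom 1: N, bond orders sum to 3 (valence 3) → 0 H
  atom 2: C, bond orders sum to 4 (valence 4) → 0 H
  atom 3: C, bond orders sum to 4 (valence 4) → 0 H
  atom 4: C, bond orders sum to 4 (valence 4) → 0 H
  atom 5: C, bond orders sum to 2 (valence 4) → 2 H
  atom 6: C, bond orders sum to 1 (valence 4) → 3 H
  atom 7: C, bond orders sum to 4 (valence 4) → 0 H
  atom 8: Cl (halogen, monovalent) → 0 H
  atom 9: C, bond orders sum to 3 (valence 4) → 1 H
  atom 10: C, bond orders sum to 4 (valence 4) → 0 H
  atom 11: Br (halogen, monovalent) → 0 H
  atom 12: C, bond orders sum to 4 (valence 4) → 0 H
  atom 13: C with explicit H count 3
Totals → C:10, H:9, Br:1, Cl:1, N:1.
In Hill order: C10H9BrClN.

C10H9BrClN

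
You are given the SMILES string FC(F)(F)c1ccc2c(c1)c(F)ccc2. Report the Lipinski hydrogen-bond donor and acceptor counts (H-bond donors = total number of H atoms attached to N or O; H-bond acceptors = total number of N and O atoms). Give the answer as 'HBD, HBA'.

Donors: find every N or O and count the H atoms it carries.
  (no N or O atoms present)
Lipinski HBD = 0.
Acceptors: N atoms = 0, O atoms = 0 → HBA = 0.

0, 0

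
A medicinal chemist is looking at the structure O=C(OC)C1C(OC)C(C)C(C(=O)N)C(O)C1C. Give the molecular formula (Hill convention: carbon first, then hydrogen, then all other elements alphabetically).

C12H21NO5

Walk through each heavy atom and fill implicit hydrogens from standard valence (C 4, N 3, O 2, S 2, halogen 1):
  atom 1: O, bond orders sum to 2 (valence 2) → 0 H
  atom 2: C, bond orders sum to 4 (valence 4) → 0 H
  atom 3: O, bond orders sum to 2 (valence 2) → 0 H
  atom 4: C, bond orders sum to 1 (valence 4) → 3 H
  atom 5: C, bond orders sum to 3 (valence 4) → 1 H
  atom 6: C, bond orders sum to 3 (valence 4) → 1 H
  atom 7: O, bond orders sum to 2 (valence 2) → 0 H
  atom 8: C, bond orders sum to 1 (valence 4) → 3 H
  atom 9: C, bond orders sum to 3 (valence 4) → 1 H
  atom 10: C, bond orders sum to 1 (valence 4) → 3 H
  atom 11: C, bond orders sum to 3 (valence 4) → 1 H
  atom 12: C, bond orders sum to 4 (valence 4) → 0 H
  atom 13: O, bond orders sum to 2 (valence 2) → 0 H
  atom 14: N, bond orders sum to 1 (valence 3) → 2 H
  atom 15: C, bond orders sum to 3 (valence 4) → 1 H
  atom 16: O, bond orders sum to 1 (valence 2) → 1 H
  atom 17: C, bond orders sum to 3 (valence 4) → 1 H
  atom 18: C, bond orders sum to 1 (valence 4) → 3 H
Totals → C:12, H:21, N:1, O:5.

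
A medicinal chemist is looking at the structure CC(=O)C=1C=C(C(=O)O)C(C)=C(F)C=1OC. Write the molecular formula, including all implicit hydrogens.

Walk through each heavy atom and fill implicit hydrogens from standard valence (C 4, N 3, O 2, S 2, halogen 1):
  atom 1: C, bond orders sum to 1 (valence 4) → 3 H
  atom 2: C, bond orders sum to 4 (valence 4) → 0 H
  atom 3: O, bond orders sum to 2 (valence 2) → 0 H
  atom 4: C, bond orders sum to 4 (valence 4) → 0 H
  atom 5: C, bond orders sum to 3 (valence 4) → 1 H
  atom 6: C, bond orders sum to 4 (valence 4) → 0 H
  atom 7: C, bond orders sum to 4 (valence 4) → 0 H
  atom 8: O, bond orders sum to 2 (valence 2) → 0 H
  atom 9: O, bond orders sum to 1 (valence 2) → 1 H
  atom 10: C, bond orders sum to 4 (valence 4) → 0 H
  atom 11: C, bond orders sum to 1 (valence 4) → 3 H
  atom 12: C, bond orders sum to 4 (valence 4) → 0 H
  atom 13: F (halogen, monovalent) → 0 H
  atom 14: C, bond orders sum to 4 (valence 4) → 0 H
  atom 15: O, bond orders sum to 2 (valence 2) → 0 H
  atom 16: C, bond orders sum to 1 (valence 4) → 3 H
Totals → C:11, H:11, F:1, O:4.

C11H11FO4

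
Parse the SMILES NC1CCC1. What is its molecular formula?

C4H9N

Walk through each heavy atom and fill implicit hydrogens from standard valence (C 4, N 3, O 2, S 2, halogen 1):
  atom 1: N, bond orders sum to 1 (valence 3) → 2 H
  atom 2: C, bond orders sum to 3 (valence 4) → 1 H
  atom 3: C, bond orders sum to 2 (valence 4) → 2 H
  atom 4: C, bond orders sum to 2 (valence 4) → 2 H
  atom 5: C, bond orders sum to 2 (valence 4) → 2 H
Totals → C:4, H:9, N:1.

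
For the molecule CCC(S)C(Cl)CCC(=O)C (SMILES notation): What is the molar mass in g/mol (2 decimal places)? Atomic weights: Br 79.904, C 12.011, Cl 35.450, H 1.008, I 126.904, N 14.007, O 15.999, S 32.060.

First, the molecular formula is C8H15ClOS (counting implicit H from valence).
  C: 8 × 12.011 = 96.088
  Cl: 1 × 35.450 = 35.450
  H: 15 × 1.008 = 15.120
  O: 1 × 15.999 = 15.999
  S: 1 × 32.060 = 32.060
Sum: 8×12.011 + 1×35.450 + 15×1.008 + 1×15.999 + 1×32.060 = 194.717 → 194.72 g/mol.

194.72 g/mol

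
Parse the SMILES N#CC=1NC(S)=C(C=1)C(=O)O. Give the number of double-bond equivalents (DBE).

6

Molecular formula: C6H4N2O2S.
DoU = (2C + 2 + N − H − X) / 2, where X is the halogen count and O/S are ignored.
    = (2·6 + 2 + 2 − 4 − 0) / 2 = 12 / 2 = 6.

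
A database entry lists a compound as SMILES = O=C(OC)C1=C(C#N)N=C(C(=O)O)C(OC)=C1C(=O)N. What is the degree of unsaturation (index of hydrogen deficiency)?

Degree of unsaturation = (number of rings) + (number of π bonds).
Ring closures in the SMILES: 1.
π bonds: 6 double bonds (each 1 DoU), 1 triple bond (each 2 DoU) → 8 DoU from unsaturation.
Total DoU = 1 + 8 = 9.

9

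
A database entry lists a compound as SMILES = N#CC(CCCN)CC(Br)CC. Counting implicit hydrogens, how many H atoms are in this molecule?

Walk through each heavy atom and fill implicit hydrogens from standard valence (C 4, N 3, O 2, S 2, halogen 1):
  atom 1: N, bond orders sum to 3 (valence 3) → 0 H
  atom 2: C, bond orders sum to 4 (valence 4) → 0 H
  atom 3: C, bond orders sum to 3 (valence 4) → 1 H
  atom 4: C, bond orders sum to 2 (valence 4) → 2 H
  atom 5: C, bond orders sum to 2 (valence 4) → 2 H
  atom 6: C, bond orders sum to 2 (valence 4) → 2 H
  atom 7: N, bond orders sum to 1 (valence 3) → 2 H
  atom 8: C, bond orders sum to 2 (valence 4) → 2 H
  atom 9: C, bond orders sum to 3 (valence 4) → 1 H
  atom 10: Br (halogen, monovalent) → 0 H
  atom 11: C, bond orders sum to 2 (valence 4) → 2 H
  atom 12: C, bond orders sum to 1 (valence 4) → 3 H
Total hydrogens: 17.

17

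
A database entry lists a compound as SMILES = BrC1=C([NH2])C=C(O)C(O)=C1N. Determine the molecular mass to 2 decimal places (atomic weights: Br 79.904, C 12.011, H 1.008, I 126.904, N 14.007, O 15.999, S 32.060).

219.04 g/mol

First, the molecular formula is C6H7BrN2O2 (counting implicit H from valence).
  Br: 1 × 79.904 = 79.904
  C: 6 × 12.011 = 72.066
  H: 7 × 1.008 = 7.056
  N: 2 × 14.007 = 28.014
  O: 2 × 15.999 = 31.998
Sum: 1×79.904 + 6×12.011 + 7×1.008 + 2×14.007 + 2×15.999 = 219.038 → 219.04 g/mol.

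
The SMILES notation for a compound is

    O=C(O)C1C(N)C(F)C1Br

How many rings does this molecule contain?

In SMILES, each pair of matching ring-closure digits denotes one ring-closing bond; the number of such bonds equals the number of independent rings.
Ring-closure bonds here: 1.

1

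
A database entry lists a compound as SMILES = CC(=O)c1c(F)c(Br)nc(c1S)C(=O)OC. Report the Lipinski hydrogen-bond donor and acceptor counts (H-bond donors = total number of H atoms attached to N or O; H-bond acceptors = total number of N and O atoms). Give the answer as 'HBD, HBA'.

0, 4

Donors: find every N or O and count the H atoms it carries.
  atom 3 (O): bond orders sum to 2 → 0 H
  atom 9 (N): bond orders sum to 3 → 0 H
  atom 14 (O): bond orders sum to 2 → 0 H
  atom 15 (O): bond orders sum to 2 → 0 H
Lipinski HBD = 0.
Acceptors: N atoms = 1, O atoms = 3 → HBA = 4.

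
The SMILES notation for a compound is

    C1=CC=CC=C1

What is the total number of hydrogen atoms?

Walk through each heavy atom and fill implicit hydrogens from standard valence (C 4, N 3, O 2, S 2, halogen 1):
  atom 1: C, bond orders sum to 3 (valence 4) → 1 H
  atom 2: C, bond orders sum to 3 (valence 4) → 1 H
  atom 3: C, bond orders sum to 3 (valence 4) → 1 H
  atom 4: C, bond orders sum to 3 (valence 4) → 1 H
  atom 5: C, bond orders sum to 3 (valence 4) → 1 H
  atom 6: C, bond orders sum to 3 (valence 4) → 1 H
Total hydrogens: 6.

6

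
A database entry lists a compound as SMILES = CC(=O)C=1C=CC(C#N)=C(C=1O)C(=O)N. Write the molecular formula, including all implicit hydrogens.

C10H8N2O3

Walk through each heavy atom and fill implicit hydrogens from standard valence (C 4, N 3, O 2, S 2, halogen 1):
  atom 1: C, bond orders sum to 1 (valence 4) → 3 H
  atom 2: C, bond orders sum to 4 (valence 4) → 0 H
  atom 3: O, bond orders sum to 2 (valence 2) → 0 H
  atom 4: C, bond orders sum to 4 (valence 4) → 0 H
  atom 5: C, bond orders sum to 3 (valence 4) → 1 H
  atom 6: C, bond orders sum to 3 (valence 4) → 1 H
  atom 7: C, bond orders sum to 4 (valence 4) → 0 H
  atom 8: C, bond orders sum to 4 (valence 4) → 0 H
  atom 9: N, bond orders sum to 3 (valence 3) → 0 H
  atom 10: C, bond orders sum to 4 (valence 4) → 0 H
  atom 11: C, bond orders sum to 4 (valence 4) → 0 H
  atom 12: O, bond orders sum to 1 (valence 2) → 1 H
  atom 13: C, bond orders sum to 4 (valence 4) → 0 H
  atom 14: O, bond orders sum to 2 (valence 2) → 0 H
  atom 15: N, bond orders sum to 1 (valence 3) → 2 H
Totals → C:10, H:8, N:2, O:3.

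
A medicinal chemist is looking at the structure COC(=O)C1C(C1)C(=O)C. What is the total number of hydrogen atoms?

10

Walk through each heavy atom and fill implicit hydrogens from standard valence (C 4, N 3, O 2, S 2, halogen 1):
  atom 1: C, bond orders sum to 1 (valence 4) → 3 H
  atom 2: O, bond orders sum to 2 (valence 2) → 0 H
  atom 3: C, bond orders sum to 4 (valence 4) → 0 H
  atom 4: O, bond orders sum to 2 (valence 2) → 0 H
  atom 5: C, bond orders sum to 3 (valence 4) → 1 H
  atom 6: C, bond orders sum to 3 (valence 4) → 1 H
  atom 7: C, bond orders sum to 2 (valence 4) → 2 H
  atom 8: C, bond orders sum to 4 (valence 4) → 0 H
  atom 9: O, bond orders sum to 2 (valence 2) → 0 H
  atom 10: C, bond orders sum to 1 (valence 4) → 3 H
Total hydrogens: 10.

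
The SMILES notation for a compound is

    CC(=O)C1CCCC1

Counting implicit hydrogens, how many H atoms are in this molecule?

Walk through each heavy atom and fill implicit hydrogens from standard valence (C 4, N 3, O 2, S 2, halogen 1):
  atom 1: C, bond orders sum to 1 (valence 4) → 3 H
  atom 2: C, bond orders sum to 4 (valence 4) → 0 H
  atom 3: O, bond orders sum to 2 (valence 2) → 0 H
  atom 4: C, bond orders sum to 3 (valence 4) → 1 H
  atom 5: C, bond orders sum to 2 (valence 4) → 2 H
  atom 6: C, bond orders sum to 2 (valence 4) → 2 H
  atom 7: C, bond orders sum to 2 (valence 4) → 2 H
  atom 8: C, bond orders sum to 2 (valence 4) → 2 H
Total hydrogens: 12.

12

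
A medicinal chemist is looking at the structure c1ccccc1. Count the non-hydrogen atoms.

Every atom symbol written in the SMILES (organic subset) is one heavy atom; implicit H are not written.
Heavy atoms by element → C:6.
Total: 6.

6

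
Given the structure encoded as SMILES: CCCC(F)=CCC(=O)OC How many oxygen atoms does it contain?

Scan the SMILES for O atoms (remember two-letter symbols like Cl and Br are single atoms).
Oxygen count: 2.

2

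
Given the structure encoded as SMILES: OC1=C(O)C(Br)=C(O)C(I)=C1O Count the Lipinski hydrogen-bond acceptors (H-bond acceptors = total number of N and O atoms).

N atoms: 0; O atoms: 4.
Lipinski HBA = 0 + 4 = 4.

4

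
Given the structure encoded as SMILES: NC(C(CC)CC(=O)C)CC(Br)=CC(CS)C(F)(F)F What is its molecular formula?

Walk through each heavy atom and fill implicit hydrogens from standard valence (C 4, N 3, O 2, S 2, halogen 1):
  atom 1: N, bond orders sum to 1 (valence 3) → 2 H
  atom 2: C, bond orders sum to 3 (valence 4) → 1 H
  atom 3: C, bond orders sum to 3 (valence 4) → 1 H
  atom 4: C, bond orders sum to 2 (valence 4) → 2 H
  atom 5: C, bond orders sum to 1 (valence 4) → 3 H
  atom 6: C, bond orders sum to 2 (valence 4) → 2 H
  atom 7: C, bond orders sum to 4 (valence 4) → 0 H
  atom 8: O, bond orders sum to 2 (valence 2) → 0 H
  atom 9: C, bond orders sum to 1 (valence 4) → 3 H
  atom 10: C, bond orders sum to 2 (valence 4) → 2 H
  atom 11: C, bond orders sum to 4 (valence 4) → 0 H
  atom 12: Br (halogen, monovalent) → 0 H
  atom 13: C, bond orders sum to 3 (valence 4) → 1 H
  atom 14: C, bond orders sum to 3 (valence 4) → 1 H
  atom 15: C, bond orders sum to 2 (valence 4) → 2 H
  atom 16: S, bond orders sum to 1 (valence 2) → 1 H
  atom 17: C, bond orders sum to 4 (valence 4) → 0 H
  atom 18: F (halogen, monovalent) → 0 H
  atom 19: F (halogen, monovalent) → 0 H
  atom 20: F (halogen, monovalent) → 0 H
Totals → C:13, H:21, Br:1, F:3, N:1, O:1, S:1.

C13H21BrF3NOS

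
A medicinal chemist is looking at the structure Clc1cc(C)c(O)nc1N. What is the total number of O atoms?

1

Scan the SMILES for O atoms (remember two-letter symbols like Cl and Br are single atoms).
Oxygen count: 1.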